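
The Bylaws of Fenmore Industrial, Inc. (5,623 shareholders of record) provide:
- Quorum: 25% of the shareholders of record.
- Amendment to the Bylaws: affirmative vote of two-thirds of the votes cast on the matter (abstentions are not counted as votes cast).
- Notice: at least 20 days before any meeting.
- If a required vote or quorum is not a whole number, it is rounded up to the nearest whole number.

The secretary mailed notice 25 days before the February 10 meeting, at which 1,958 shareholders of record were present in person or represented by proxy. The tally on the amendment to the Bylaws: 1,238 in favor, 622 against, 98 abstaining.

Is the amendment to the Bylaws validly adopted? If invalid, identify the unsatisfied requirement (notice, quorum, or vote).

Notice: 25 days given; 20 required. Satisfied.
Quorum: 25% of 5,623 = 1,405.75, rounded up to 1,406; 1,958 present. Satisfied.
Vote: requires two-thirds of the votes cast (1,958 − 98 abstaining = 1,860); 2/3 of 1860 = 1240, so 1,240 needed; 1,238 in favor. Not satisfied.

Invalid — vote requirement not satisfied.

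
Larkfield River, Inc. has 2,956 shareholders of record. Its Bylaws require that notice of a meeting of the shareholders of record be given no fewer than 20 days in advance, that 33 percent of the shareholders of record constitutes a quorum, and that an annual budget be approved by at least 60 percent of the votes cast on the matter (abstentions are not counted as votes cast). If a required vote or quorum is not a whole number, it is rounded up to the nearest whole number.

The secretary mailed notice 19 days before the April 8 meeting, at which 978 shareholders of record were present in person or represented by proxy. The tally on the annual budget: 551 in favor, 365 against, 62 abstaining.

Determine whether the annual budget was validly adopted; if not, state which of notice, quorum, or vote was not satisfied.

Invalid — notice requirement not satisfied.

Notice: 19 days given; 20 required. Not satisfied.
Quorum: 33% of 2,956 = 975.48, rounded up to 976; 978 present. Satisfied.
Vote: requires three-fifths of the votes cast (978 − 62 abstaining = 916); 3/5 of 916 = 549.60, rounded up to 550, so 550 needed; 551 in favor. Satisfied.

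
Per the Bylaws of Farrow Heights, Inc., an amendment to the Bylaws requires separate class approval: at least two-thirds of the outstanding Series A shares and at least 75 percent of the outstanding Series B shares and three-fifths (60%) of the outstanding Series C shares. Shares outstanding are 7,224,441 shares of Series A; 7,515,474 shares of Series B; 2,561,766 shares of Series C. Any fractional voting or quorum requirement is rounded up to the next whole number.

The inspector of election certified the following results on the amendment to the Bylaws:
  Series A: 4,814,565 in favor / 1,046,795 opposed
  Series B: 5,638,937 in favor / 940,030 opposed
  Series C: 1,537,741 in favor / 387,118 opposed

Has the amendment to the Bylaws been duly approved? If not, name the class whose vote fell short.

Series A: 2/3 of 7224441 = 4816294; 4,816,294 required, 4,814,565 in favor — not approved.
Series B: 3/4 of 7515474 = 5636605.50, rounded up to 5636606; 5,636,606 required, 5,638,937 in favor — approved.
Series C: 3/5 of 2561766 = 1537059.60, rounded up to 1537060; 1,537,060 required, 1,537,741 in favor — approved.

Not approved — the Series A shares did not give the required vote.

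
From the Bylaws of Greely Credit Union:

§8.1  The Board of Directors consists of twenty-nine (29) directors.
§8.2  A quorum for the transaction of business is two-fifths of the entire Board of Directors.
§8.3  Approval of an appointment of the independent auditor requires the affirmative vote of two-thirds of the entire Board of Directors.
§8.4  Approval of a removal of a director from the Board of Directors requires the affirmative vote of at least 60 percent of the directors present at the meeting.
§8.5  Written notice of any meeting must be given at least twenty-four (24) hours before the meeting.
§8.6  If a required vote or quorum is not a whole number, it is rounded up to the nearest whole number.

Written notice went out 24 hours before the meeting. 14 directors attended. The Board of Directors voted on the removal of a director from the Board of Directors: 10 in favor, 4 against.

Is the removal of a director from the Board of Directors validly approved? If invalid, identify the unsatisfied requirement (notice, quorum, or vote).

Valid — all requirements satisfied.

Notice: 24 hours given; 24 required (24 ≥ 24). Satisfied.
Quorum: 14 present; quorum is 12. Satisfied.
Vote: the removal of a director from the Board of Directors requires three-fifths of the directors present (14). 3/5 of 14 = 8.40, rounded up to 9, so 9 affirmative votes are needed; 10 voted in favor. Satisfied.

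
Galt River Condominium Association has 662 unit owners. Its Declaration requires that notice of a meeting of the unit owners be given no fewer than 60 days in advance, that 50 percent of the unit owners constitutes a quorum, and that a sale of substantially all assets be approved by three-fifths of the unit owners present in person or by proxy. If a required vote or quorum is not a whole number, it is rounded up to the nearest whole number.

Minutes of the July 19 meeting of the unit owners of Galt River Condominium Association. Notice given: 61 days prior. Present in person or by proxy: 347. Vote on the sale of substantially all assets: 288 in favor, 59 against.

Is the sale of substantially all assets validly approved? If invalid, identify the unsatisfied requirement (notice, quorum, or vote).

Valid — all requirements satisfied.

Notice: 61 days given; 60 required. Satisfied.
Quorum: 50% of 662 = 331; 347 present. Satisfied.
Vote: requires three-fifths of those present (347); 3/5 of 347 = 208.20, rounded up to 209, so 209 needed; 288 in favor. Satisfied.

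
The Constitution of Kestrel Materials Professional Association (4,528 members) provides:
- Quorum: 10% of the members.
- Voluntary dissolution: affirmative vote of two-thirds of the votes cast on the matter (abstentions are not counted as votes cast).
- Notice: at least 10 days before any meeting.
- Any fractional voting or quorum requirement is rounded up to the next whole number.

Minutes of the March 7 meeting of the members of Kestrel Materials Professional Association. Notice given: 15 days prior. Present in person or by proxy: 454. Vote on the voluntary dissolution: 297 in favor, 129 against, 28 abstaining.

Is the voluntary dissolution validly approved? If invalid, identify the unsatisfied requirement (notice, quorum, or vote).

Notice: 15 days given; 10 required. Satisfied.
Quorum: 10% of 4,528 = 452.80, rounded up to 453; 454 present. Satisfied.
Vote: requires two-thirds of the votes cast (454 − 28 abstaining = 426); 2/3 of 426 = 284, so 284 needed; 297 in favor. Satisfied.

Valid — all requirements satisfied.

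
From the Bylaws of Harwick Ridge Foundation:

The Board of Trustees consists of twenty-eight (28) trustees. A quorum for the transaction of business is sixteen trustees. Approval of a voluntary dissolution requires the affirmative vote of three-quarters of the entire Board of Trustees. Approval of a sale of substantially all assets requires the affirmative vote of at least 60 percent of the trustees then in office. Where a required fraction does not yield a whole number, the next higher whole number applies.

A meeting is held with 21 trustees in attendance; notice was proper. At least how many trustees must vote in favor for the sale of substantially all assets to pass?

17

The sale of substantially all assets requires three-fifths of the trustees then in office (28).
3/5 of 28 = 16.80, rounded up to 17.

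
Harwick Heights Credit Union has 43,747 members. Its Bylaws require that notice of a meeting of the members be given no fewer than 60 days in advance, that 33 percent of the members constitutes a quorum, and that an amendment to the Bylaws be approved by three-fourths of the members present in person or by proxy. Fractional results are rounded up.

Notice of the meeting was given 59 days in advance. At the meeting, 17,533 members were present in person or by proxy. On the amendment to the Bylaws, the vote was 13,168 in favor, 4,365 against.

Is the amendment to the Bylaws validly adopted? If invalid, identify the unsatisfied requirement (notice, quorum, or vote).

Notice: 59 days given; 60 required. Not satisfied.
Quorum: 33% of 43,747 = 14,436.51, rounded up to 14,437; 17,533 present. Satisfied.
Vote: requires three-fourths of those present (17,533); 3/4 of 17533 = 13149.75, rounded up to 13150, so 13,150 needed; 13,168 in favor. Satisfied.

Invalid — notice requirement not satisfied.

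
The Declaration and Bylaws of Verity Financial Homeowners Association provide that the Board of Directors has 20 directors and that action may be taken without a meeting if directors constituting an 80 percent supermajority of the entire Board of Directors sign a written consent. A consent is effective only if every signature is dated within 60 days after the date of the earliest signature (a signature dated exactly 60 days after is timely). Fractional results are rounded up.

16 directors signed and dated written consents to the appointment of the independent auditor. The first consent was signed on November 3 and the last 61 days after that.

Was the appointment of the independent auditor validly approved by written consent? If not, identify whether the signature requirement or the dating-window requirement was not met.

Not effective — dating-window requirement not satisfied.

Signatures required: an 80 percent supermajority of 20 — 4/5 of 20 = 16, so 16 needed; 16 signed. Sufficient.
Dating window: the latest signature is 61 days after the earliest; the limit is 60 days. Outside the window.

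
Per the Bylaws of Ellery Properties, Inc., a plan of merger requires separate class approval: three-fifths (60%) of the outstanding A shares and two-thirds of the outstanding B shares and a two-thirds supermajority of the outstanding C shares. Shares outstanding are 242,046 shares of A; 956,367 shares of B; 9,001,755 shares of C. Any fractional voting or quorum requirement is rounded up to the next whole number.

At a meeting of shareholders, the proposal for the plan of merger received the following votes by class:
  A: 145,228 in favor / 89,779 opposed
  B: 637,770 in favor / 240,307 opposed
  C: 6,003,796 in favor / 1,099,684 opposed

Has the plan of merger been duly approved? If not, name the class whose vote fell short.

Approved — every class gave the required vote.

A: 3/5 of 242046 = 145227.60, rounded up to 145228; 145,228 required, 145,228 in favor — approved.
B: 2/3 of 956367 = 637578; 637,578 required, 637,770 in favor — approved.
C: 2/3 of 9001755 = 6001170; 6,001,170 required, 6,003,796 in favor — approved.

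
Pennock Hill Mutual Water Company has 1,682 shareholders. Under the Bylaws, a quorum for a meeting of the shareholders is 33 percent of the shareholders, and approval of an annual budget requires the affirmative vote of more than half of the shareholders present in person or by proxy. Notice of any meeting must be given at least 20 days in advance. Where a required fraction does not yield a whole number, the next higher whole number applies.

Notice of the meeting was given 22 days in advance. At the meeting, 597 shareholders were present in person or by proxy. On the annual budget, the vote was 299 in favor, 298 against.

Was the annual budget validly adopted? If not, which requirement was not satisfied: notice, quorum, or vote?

Valid — all requirements satisfied.

Notice: 22 days given; 20 required. Satisfied.
Quorum: 33% of 1,682 = 555.06, rounded up to 556; 597 present. Satisfied.
Vote: requires a majority of those present (597); a majority of 597 is 299, so 299 needed; 299 in favor. Satisfied.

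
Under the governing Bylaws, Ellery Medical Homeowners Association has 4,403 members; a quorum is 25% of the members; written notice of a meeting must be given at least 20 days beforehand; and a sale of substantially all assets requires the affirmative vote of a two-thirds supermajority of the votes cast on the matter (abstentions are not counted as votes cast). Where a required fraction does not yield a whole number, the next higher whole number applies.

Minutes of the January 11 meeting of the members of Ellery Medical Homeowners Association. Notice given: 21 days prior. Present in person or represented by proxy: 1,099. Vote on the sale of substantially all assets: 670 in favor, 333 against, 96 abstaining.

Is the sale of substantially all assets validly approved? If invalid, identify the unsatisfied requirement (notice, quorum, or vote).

Notice: 21 days given; 20 required. Satisfied.
Quorum: 25% of 4,403 = 1,100.75, rounded up to 1,101; 1,099 present. Not satisfied.
Vote: requires two-thirds of the votes cast (1,099 − 96 abstaining = 1,003); 2/3 of 1003 = 668.67, rounded up to 669, so 669 needed; 670 in favor. Satisfied.

Invalid — quorum requirement not satisfied.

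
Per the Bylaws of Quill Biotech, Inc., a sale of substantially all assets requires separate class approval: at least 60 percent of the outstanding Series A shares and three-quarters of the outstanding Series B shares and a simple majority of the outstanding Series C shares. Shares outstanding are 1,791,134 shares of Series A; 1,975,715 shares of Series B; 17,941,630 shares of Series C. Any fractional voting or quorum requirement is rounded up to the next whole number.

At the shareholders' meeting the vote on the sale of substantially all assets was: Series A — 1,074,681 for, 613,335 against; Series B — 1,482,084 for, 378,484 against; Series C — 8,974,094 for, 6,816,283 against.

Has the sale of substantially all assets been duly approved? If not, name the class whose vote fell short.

Approved — every class gave the required vote.

Series A: 3/5 of 1791134 = 1074680.40, rounded up to 1074681; 1,074,681 required, 1,074,681 in favor — approved.
Series B: 3/4 of 1975715 = 1481786.25, rounded up to 1481787; 1,481,787 required, 1,482,084 in favor — approved.
Series C: a majority of 17941630 is 8970816; 8,970,816 required, 8,974,094 in favor — approved.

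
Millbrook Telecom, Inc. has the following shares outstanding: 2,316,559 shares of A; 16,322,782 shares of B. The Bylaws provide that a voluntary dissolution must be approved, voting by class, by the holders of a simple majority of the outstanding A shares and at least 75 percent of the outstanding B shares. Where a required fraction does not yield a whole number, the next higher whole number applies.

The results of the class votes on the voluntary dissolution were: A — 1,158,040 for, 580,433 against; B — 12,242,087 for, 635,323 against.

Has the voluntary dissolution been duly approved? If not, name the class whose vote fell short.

A: a majority of 2316559 is 1158280; 1,158,280 required, 1,158,040 in favor — not approved.
B: 3/4 of 16322782 = 12242086.50, rounded up to 12242087; 12,242,087 required, 12,242,087 in favor — approved.

Not approved — the A shares did not give the required vote.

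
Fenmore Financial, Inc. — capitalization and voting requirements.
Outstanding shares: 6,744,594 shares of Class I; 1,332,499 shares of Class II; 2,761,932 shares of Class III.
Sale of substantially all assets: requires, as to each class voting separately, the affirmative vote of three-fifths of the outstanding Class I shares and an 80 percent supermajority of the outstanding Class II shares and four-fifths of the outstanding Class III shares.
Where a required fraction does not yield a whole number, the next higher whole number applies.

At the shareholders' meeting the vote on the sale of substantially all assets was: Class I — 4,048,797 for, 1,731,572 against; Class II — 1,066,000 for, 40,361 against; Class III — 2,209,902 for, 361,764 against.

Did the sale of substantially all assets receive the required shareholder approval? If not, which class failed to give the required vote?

Class I: 3/5 of 6744594 = 4046756.40, rounded up to 4046757; 4,046,757 required, 4,048,797 in favor — approved.
Class II: 4/5 of 1332499 = 1065999.20, rounded up to 1066000; 1,066,000 required, 1,066,000 in favor — approved.
Class III: 4/5 of 2761932 = 2209545.60, rounded up to 2209546; 2,209,546 required, 2,209,902 in favor — approved.

Approved — every class gave the required vote.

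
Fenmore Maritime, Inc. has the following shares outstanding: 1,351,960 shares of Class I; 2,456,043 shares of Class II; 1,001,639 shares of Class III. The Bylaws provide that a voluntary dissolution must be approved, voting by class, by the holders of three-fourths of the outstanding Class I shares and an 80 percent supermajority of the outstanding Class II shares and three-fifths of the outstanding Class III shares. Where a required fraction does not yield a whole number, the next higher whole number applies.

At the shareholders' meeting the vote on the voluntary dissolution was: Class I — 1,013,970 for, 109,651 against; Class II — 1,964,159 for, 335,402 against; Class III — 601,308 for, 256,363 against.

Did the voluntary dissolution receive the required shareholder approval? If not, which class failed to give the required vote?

Class I: 3/4 of 1351960 = 1013970; 1,013,970 required, 1,013,970 in favor — approved.
Class II: 4/5 of 2456043 = 1964834.40, rounded up to 1964835; 1,964,835 required, 1,964,159 in favor — not approved.
Class III: 3/5 of 1001639 = 600983.40, rounded up to 600984; 600,984 required, 601,308 in favor — approved.

Not approved — the Class II shares did not give the required vote.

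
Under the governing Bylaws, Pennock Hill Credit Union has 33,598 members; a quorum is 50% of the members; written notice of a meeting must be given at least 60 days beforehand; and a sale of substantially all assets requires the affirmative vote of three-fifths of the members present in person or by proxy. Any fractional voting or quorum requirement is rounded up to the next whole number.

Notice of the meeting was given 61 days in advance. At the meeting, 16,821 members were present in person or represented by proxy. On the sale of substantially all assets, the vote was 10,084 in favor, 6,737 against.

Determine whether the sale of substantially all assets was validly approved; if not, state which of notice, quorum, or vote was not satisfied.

Notice: 61 days given; 60 required. Satisfied.
Quorum: 50% of 33,598 = 16,799; 16,821 present. Satisfied.
Vote: requires three-fifths of those present (16,821); 3/5 of 16821 = 10092.60, rounded up to 10093, so 10,093 needed; 10,084 in favor. Not satisfied.

Invalid — vote requirement not satisfied.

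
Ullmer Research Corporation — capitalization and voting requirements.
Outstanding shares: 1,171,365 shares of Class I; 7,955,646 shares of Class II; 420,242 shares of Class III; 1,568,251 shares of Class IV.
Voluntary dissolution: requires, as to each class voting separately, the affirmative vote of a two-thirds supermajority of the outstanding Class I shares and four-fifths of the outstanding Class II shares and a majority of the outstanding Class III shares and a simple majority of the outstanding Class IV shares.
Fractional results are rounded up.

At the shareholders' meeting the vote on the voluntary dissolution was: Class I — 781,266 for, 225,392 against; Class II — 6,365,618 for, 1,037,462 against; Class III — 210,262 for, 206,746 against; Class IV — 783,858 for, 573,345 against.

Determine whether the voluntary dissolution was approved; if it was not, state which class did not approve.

Class I: 2/3 of 1171365 = 780910; 780,910 required, 781,266 in favor — approved.
Class II: 4/5 of 7955646 = 6364516.80, rounded up to 6364517; 6,364,517 required, 6,365,618 in favor — approved.
Class III: a majority of 420242 is 210122; 210,122 required, 210,262 in favor — approved.
Class IV: a majority of 1568251 is 784126; 784,126 required, 783,858 in favor — not approved.

Not approved — the Class IV shares did not give the required vote.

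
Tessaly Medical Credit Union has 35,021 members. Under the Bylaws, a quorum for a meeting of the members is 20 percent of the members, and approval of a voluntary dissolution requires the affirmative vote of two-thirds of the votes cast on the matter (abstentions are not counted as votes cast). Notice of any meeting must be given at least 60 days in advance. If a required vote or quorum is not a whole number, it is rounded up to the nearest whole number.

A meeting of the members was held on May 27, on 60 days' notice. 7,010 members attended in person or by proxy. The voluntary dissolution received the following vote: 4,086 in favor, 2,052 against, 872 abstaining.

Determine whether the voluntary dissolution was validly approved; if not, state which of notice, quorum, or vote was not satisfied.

Notice: 60 days given; 60 required. Satisfied.
Quorum: 20% of 35,021 = 7,004.20, rounded up to 7,005; 7,010 present. Satisfied.
Vote: requires two-thirds of the votes cast (7,010 − 872 abstaining = 6,138); 2/3 of 6138 = 4092, so 4,092 needed; 4,086 in favor. Not satisfied.

Invalid — vote requirement not satisfied.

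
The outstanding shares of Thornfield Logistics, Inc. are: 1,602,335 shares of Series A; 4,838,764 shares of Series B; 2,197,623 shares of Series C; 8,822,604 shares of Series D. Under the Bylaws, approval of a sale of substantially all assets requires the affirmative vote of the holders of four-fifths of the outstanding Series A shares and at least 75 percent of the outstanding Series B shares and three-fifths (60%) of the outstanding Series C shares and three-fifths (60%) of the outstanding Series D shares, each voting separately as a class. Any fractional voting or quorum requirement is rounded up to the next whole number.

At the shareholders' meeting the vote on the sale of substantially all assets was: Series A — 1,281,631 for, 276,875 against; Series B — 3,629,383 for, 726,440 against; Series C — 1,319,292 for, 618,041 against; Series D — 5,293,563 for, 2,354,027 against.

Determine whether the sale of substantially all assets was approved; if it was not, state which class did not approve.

Not approved — the Series A shares did not give the required vote.

Series A: 4/5 of 1602335 = 1281868; 1,281,868 required, 1,281,631 in favor — not approved.
Series B: 3/4 of 4838764 = 3629073; 3,629,073 required, 3,629,383 in favor — approved.
Series C: 3/5 of 2197623 = 1318573.80, rounded up to 1318574; 1,318,574 required, 1,319,292 in favor — approved.
Series D: 3/5 of 8822604 = 5293562.40, rounded up to 5293563; 5,293,563 required, 5,293,563 in favor — approved.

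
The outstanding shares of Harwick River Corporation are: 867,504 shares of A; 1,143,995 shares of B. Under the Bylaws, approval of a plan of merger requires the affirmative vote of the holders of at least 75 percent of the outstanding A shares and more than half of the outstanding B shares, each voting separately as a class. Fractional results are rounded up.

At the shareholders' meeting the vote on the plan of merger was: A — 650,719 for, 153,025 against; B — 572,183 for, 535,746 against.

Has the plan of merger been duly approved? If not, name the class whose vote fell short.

Approved — every class gave the required vote.

A: 3/4 of 867504 = 650628; 650,628 required, 650,719 in favor — approved.
B: a majority of 1143995 is 571998; 571,998 required, 572,183 in favor — approved.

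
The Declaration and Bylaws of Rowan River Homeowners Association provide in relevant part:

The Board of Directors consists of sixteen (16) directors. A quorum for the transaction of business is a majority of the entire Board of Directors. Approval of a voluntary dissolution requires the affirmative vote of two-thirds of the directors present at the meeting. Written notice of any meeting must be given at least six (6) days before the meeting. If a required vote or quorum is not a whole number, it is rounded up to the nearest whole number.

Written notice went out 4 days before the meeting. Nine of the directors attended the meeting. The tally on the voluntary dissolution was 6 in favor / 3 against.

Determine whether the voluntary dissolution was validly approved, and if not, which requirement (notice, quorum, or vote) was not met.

Invalid — notice requirement not satisfied.

Notice: 4 days given; 6 required (4 < 6). Not satisfied.
Quorum: 9 present; quorum is 9. Satisfied.
Vote: the voluntary dissolution requires two-thirds of the directors present (9). 2/3 of 9 = 6, so 6 affirmative votes are needed; 6 voted in favor. Satisfied.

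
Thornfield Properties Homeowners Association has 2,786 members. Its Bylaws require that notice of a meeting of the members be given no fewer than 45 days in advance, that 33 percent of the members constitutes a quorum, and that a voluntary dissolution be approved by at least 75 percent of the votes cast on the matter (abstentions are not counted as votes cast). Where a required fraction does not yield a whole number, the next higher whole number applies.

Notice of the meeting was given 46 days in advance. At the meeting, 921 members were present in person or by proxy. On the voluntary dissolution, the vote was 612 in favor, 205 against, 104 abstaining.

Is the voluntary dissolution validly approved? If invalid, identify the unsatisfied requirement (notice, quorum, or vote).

Invalid — vote requirement not satisfied.

Notice: 46 days given; 45 required. Satisfied.
Quorum: 33% of 2,786 = 919.38, rounded up to 920; 921 present. Satisfied.
Vote: requires three-fourths of the votes cast (921 − 104 abstaining = 817); 3/4 of 817 = 612.75, rounded up to 613, so 613 needed; 612 in favor. Not satisfied.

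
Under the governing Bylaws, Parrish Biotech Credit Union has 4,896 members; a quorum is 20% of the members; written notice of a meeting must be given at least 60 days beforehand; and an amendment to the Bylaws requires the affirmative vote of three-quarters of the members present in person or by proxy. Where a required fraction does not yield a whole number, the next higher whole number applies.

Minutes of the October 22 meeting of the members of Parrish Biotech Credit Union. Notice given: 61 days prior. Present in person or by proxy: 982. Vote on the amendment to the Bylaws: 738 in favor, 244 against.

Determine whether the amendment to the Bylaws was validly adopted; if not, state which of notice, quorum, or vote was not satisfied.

Notice: 61 days given; 60 required. Satisfied.
Quorum: 20% of 4,896 = 979.20, rounded up to 980; 982 present. Satisfied.
Vote: requires three-fourths of those present (982); 3/4 of 982 = 736.50, rounded up to 737, so 737 needed; 738 in favor. Satisfied.

Valid — all requirements satisfied.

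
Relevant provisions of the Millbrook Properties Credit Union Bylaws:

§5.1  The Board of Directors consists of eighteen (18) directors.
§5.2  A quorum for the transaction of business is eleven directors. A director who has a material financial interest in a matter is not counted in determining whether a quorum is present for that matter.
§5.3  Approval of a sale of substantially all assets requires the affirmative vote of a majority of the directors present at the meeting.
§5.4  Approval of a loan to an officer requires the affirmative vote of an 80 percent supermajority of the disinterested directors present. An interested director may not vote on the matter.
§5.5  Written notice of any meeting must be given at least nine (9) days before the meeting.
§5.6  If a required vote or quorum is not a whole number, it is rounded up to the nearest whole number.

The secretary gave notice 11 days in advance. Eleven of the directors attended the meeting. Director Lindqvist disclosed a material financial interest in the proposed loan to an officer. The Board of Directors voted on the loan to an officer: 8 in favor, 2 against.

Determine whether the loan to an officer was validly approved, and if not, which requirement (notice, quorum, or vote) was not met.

Invalid — quorum requirement not satisfied.

Notice: 11 days given; 9 required (11 ≥ 9). Satisfied.
Quorum: 11 present, but the 1 interested director does not count, leaving 10. Quorum is 11. Not satisfied.
Vote: the loan to an officer requires four-fifths of the disinterested directors present (11 − 1 = 10). 4/5 of 10 = 8, so 8 affirmative votes are needed; 8 voted in favor. Satisfied. (Moot — without a quorum no business can be validly transacted.)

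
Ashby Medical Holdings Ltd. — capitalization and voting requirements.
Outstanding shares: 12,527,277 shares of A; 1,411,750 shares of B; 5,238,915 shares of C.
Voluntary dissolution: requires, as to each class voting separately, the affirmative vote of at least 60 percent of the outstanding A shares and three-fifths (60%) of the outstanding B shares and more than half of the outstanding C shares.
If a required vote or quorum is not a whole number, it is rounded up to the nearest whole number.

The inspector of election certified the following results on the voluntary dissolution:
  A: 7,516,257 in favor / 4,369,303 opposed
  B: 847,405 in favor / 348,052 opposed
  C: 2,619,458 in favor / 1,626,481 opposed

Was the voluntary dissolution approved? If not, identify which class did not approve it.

Not approved — the A shares did not give the required vote.

A: 3/5 of 12527277 = 7516366.20, rounded up to 7516367; 7,516,367 required, 7,516,257 in favor — not approved.
B: 3/5 of 1411750 = 847050; 847,050 required, 847,405 in favor — approved.
C: a majority of 5238915 is 2619458; 2,619,458 required, 2,619,458 in favor — approved.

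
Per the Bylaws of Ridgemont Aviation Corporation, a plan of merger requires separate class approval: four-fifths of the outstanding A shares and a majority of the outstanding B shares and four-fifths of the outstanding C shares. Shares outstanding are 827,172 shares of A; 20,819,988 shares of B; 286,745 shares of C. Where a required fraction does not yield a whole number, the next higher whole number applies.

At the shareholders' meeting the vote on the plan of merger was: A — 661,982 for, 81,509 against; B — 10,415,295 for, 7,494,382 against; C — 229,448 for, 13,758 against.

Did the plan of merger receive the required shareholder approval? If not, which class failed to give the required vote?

A: 4/5 of 827172 = 661737.60, rounded up to 661738; 661,738 required, 661,982 in favor — approved.
B: a majority of 20819988 is 10409995; 10,409,995 required, 10,415,295 in favor — approved.
C: 4/5 of 286745 = 229396; 229,396 required, 229,448 in favor — approved.

Approved — every class gave the required vote.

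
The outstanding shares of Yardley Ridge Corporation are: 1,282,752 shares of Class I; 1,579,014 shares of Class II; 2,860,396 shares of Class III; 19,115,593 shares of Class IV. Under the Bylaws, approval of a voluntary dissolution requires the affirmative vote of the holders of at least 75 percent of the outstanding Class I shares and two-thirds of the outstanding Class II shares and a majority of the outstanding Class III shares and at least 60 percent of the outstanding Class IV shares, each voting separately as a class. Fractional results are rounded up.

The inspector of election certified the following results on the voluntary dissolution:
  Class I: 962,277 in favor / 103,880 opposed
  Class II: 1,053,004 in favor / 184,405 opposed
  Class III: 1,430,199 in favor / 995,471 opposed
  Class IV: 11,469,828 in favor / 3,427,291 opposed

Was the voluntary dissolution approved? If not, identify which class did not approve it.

Class I: 3/4 of 1282752 = 962064; 962,064 required, 962,277 in favor — approved.
Class II: 2/3 of 1579014 = 1052676; 1,052,676 required, 1,053,004 in favor — approved.
Class III: a majority of 2860396 is 1430199; 1,430,199 required, 1,430,199 in favor — approved.
Class IV: 3/5 of 19115593 = 11469355.80, rounded up to 11469356; 11,469,356 required, 11,469,828 in favor — approved.

Approved — every class gave the required vote.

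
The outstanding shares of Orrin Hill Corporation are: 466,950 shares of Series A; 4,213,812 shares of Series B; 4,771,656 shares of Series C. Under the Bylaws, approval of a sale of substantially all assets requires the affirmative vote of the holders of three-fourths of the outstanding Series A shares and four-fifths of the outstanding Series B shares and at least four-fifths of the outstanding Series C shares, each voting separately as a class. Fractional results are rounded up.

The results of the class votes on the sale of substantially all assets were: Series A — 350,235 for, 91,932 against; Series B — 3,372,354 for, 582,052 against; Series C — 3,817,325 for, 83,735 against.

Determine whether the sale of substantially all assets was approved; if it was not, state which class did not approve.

Series A: 3/4 of 466950 = 350212.50, rounded up to 350213; 350,213 required, 350,235 in favor — approved.
Series B: 4/5 of 4213812 = 3371049.60, rounded up to 3371050; 3,371,050 required, 3,372,354 in favor — approved.
Series C: 4/5 of 4771656 = 3817324.80, rounded up to 3817325; 3,817,325 required, 3,817,325 in favor — approved.

Approved — every class gave the required vote.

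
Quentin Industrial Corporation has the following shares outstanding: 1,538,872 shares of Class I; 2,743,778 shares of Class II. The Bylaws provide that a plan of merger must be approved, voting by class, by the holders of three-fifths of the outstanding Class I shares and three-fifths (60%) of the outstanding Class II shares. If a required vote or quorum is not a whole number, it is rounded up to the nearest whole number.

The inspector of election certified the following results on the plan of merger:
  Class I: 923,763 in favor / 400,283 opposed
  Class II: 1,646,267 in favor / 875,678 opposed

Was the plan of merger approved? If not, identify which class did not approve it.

Class I: 3/5 of 1538872 = 923323.20, rounded up to 923324; 923,324 required, 923,763 in favor — approved.
Class II: 3/5 of 2743778 = 1646266.80, rounded up to 1646267; 1,646,267 required, 1,646,267 in favor — approved.

Approved — every class gave the required vote.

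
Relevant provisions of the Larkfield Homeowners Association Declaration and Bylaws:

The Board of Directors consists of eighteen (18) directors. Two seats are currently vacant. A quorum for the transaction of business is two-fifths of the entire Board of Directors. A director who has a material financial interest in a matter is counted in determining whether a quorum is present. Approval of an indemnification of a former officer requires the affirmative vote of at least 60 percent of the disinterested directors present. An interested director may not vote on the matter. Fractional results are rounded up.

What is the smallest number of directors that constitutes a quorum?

2/5 of 18 = 7.20, rounded up to 8.

8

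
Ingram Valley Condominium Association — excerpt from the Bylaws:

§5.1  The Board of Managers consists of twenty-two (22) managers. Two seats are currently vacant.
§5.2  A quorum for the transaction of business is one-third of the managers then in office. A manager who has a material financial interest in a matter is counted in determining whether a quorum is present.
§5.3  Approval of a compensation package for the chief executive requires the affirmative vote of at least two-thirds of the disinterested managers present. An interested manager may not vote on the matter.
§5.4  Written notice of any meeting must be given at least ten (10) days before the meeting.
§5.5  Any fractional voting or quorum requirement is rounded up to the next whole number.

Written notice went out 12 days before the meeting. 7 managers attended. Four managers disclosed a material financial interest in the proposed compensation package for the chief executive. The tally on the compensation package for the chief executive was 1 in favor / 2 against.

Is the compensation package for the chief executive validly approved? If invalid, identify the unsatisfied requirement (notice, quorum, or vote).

Invalid — vote requirement not satisfied.

Notice: 12 days given; 10 required (12 ≥ 10). Satisfied.
Quorum: 7 present (interested managers count toward quorum); quorum is 7. Satisfied.
Vote: the compensation package for the chief executive requires two-thirds of the disinterested managers present (7 − 4 = 3). 2/3 of 3 = 2, so 2 affirmative votes are needed; 1 voted in favor. Not satisfied.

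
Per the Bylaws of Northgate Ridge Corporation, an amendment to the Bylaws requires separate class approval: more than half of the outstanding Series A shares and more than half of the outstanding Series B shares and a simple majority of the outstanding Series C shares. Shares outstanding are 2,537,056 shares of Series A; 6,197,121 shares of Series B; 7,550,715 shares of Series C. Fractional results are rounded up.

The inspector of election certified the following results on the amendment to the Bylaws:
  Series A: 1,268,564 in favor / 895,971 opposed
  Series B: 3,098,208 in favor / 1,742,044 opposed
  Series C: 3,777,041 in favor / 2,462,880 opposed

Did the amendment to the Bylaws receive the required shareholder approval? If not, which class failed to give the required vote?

Series A: a majority of 2537056 is 1268529; 1,268,529 required, 1,268,564 in favor — approved.
Series B: a majority of 6197121 is 3098561; 3,098,561 required, 3,098,208 in favor — not approved.
Series C: a majority of 7550715 is 3775358; 3,775,358 required, 3,777,041 in favor — approved.

Not approved — the Series B shares did not give the required vote.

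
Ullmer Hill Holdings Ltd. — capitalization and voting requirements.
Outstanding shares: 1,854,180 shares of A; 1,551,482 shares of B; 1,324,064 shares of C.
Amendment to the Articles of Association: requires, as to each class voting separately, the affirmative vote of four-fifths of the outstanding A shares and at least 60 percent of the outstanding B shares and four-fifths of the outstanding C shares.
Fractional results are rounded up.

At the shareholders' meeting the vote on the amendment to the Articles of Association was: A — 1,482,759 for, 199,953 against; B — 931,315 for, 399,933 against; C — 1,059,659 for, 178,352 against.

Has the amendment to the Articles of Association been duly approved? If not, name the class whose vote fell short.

A: 4/5 of 1854180 = 1483344; 1,483,344 required, 1,482,759 in favor — not approved.
B: 3/5 of 1551482 = 930889.20, rounded up to 930890; 930,890 required, 931,315 in favor — approved.
C: 4/5 of 1324064 = 1059251.20, rounded up to 1059252; 1,059,252 required, 1,059,659 in favor — approved.

Not approved — the A shares did not give the required vote.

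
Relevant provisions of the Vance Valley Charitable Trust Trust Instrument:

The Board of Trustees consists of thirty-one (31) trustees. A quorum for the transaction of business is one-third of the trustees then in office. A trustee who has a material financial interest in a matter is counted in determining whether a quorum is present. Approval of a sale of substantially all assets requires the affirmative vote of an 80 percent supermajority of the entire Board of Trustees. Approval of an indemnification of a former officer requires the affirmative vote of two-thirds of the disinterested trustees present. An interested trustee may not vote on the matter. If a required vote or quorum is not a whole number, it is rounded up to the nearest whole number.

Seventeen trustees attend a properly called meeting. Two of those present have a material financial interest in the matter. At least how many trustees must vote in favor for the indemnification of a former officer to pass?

The indemnification of a former officer requires two-thirds of the disinterested trustees present (17 − 2 = 15).
2/3 of 15 = 10.

10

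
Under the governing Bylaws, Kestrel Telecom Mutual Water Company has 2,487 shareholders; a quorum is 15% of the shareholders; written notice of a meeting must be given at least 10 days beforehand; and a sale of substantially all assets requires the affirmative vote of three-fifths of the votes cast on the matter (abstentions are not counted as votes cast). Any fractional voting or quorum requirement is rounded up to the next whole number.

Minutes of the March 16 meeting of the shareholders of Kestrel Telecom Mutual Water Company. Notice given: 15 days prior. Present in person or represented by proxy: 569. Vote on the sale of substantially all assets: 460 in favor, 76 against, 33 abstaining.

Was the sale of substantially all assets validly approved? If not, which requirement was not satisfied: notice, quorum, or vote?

Valid — all requirements satisfied.

Notice: 15 days given; 10 required. Satisfied.
Quorum: 15% of 2,487 = 373.05, rounded up to 374; 569 present. Satisfied.
Vote: requires three-fifths of the votes cast (569 − 33 abstaining = 536); 3/5 of 536 = 321.60, rounded up to 322, so 322 needed; 460 in favor. Satisfied.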